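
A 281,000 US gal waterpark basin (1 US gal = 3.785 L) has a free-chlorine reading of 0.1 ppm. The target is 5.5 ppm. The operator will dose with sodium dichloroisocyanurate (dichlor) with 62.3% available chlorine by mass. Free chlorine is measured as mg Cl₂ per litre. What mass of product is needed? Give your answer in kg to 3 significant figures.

9.22 kg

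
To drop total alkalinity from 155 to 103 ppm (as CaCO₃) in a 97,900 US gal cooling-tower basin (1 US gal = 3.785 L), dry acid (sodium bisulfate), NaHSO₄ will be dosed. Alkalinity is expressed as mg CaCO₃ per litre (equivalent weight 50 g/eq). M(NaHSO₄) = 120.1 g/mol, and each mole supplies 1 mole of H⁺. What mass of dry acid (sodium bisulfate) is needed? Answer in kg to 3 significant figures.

46.3 kg

Volume: 97,900 US gal × 3.785 L/gal = 370,552 L.
Alkalinity to neutralize: (155 − 103) = 52 mg/L as CaCO₃ × 370,552 L = 19,270 g as CaCO₃.
Equivalents of H⁺ required: 19,270 ÷ 50 g/eq = 385.4 eq = 385.4 mol NaHSO₄.
Mass of NaHSO₄: 385.4 × 120.1 = 46,280 g.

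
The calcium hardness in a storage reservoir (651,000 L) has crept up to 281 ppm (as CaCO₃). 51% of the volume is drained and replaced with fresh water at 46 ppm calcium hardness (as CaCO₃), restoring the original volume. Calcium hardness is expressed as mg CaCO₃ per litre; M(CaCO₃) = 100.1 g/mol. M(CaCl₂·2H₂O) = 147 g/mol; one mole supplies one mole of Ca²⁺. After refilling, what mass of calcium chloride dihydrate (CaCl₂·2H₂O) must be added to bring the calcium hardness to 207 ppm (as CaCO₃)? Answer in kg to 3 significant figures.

43.8 kg

After draining 51% and refilling: 281 × 0.49 + 46 × 0.51 = 161.15 ppm.
Deficit to target: 207 − 161.15 = 45.85 mg/L.
As CaCO₃: 45.85 mg/L × 651,000 L = 29,850 g; ÷ 100.1 = 298.2 mol Ca²⁺.
Mass: 298.2 × 147 = 43,830 g.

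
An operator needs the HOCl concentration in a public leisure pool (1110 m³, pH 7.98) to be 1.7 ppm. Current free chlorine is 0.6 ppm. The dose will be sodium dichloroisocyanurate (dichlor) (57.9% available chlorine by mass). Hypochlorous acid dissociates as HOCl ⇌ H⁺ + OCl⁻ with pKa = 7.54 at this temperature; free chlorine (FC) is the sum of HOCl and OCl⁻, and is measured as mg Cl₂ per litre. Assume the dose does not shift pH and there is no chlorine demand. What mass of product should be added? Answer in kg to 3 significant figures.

Volume: 1110 m³ = 1,110,000 L.
[OCl⁻]/[HOCl] = 10^(pH − pKa) = 10^(7.98 − 7.54) = 2.754; fraction as HOCl = 1/(1 + 2.754) = 0.2664.
Free chlorine required for 1.7 ppm HOCl: 1.7 / 0.2664 = 6.382 ppm.
FC to add: 6.382 − 0.6 = 5.782 mg/L as Cl₂.
Cl₂ equivalent: 5.782 mg/L × 1,110,000 L = 6418 g.
Product at 57.9% available Cl: 6418 / 0.579 = 11,090 g.

11.1 kg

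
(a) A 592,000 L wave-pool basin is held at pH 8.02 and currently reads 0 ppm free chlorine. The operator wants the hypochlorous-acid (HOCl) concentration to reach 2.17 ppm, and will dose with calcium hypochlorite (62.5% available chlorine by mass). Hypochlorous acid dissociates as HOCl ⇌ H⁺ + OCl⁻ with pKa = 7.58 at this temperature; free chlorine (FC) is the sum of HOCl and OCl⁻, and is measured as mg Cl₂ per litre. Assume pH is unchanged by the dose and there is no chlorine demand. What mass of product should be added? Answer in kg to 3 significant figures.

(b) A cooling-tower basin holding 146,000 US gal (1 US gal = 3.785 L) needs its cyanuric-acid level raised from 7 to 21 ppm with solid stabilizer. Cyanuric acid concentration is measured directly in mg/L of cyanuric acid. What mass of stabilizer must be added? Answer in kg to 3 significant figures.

(a) 7.72 kg; (b) 7.74 kg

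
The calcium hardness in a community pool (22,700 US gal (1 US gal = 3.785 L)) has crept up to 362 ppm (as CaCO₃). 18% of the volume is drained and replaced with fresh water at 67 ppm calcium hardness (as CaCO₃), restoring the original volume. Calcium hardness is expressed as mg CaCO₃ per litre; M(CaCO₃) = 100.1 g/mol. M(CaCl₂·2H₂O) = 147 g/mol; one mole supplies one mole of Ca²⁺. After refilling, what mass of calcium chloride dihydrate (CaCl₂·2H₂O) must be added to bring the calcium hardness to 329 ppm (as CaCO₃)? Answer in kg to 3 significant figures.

2.54 kg

Volume: 22,700 US gal × 3.785 L/gal = 85,920 L.
After draining 18% and refilling: 362 × 0.82 + 67 × 0.18 = 308.9 ppm.
Deficit to target: 329 − 308.9 = 20.1 mg/L.
As CaCO₃: 20.1 mg/L × 85,920 L = 1727 g; ÷ 100.1 = 17.25 mol Ca²⁺.
Mass: 17.25 × 147 = 2536 g.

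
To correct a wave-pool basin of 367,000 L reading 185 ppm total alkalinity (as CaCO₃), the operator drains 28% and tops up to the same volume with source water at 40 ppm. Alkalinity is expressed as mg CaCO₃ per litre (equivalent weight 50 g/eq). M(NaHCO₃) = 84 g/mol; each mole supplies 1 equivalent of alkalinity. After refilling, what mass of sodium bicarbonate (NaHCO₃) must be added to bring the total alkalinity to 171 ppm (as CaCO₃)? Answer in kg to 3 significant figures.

After draining 28% and refilling: 185 × 0.72 + 40 × 0.28 = 144.4 ppm.
Deficit to target: 171 − 144.4 = 26.6 mg/L.
As CaCO₃: 26.6 mg/L × 367,000 L = 9762 g; ÷ 50 g/eq ÷ 1 = 195.2 mol NaHCO₃.
Mass: 195.2 × 84 = 16,400 g.

16.4 kg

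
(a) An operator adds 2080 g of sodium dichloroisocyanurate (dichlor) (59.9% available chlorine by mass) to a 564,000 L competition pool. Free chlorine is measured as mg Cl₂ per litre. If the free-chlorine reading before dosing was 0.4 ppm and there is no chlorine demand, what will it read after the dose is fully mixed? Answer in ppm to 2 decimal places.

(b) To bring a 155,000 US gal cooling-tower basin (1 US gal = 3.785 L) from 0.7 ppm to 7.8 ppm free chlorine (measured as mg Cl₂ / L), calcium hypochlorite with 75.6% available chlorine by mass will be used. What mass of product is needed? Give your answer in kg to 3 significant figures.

(a) 2.61 ppm; (b) 5.51 kg

(a) Available chlorine delivered: 2080 g × 0.599 = 1246 g as Cl₂.
(a) Concentration rise: 1246 g / 564,000 L = 2.209 mg/L = 2.21 ppm.
(a) Final FC: 0.4 + 2.21 = 2.61 ppm.

(b) Volume: 155,000 US gal × 3.785 L/gal = 586,675 L.
(b) Chlorine deficit: 7.8 − 0.7 = 7.1 ppm = 7.1 mg/L as Cl₂.
(b) Cl₂ equivalent needed: 7.1 mg/L × 586,675 L = 4,165,000 mg = 4165 g.
(b) Product at 75.6% available chlorine: 4165 / 0.756 = 5510 g.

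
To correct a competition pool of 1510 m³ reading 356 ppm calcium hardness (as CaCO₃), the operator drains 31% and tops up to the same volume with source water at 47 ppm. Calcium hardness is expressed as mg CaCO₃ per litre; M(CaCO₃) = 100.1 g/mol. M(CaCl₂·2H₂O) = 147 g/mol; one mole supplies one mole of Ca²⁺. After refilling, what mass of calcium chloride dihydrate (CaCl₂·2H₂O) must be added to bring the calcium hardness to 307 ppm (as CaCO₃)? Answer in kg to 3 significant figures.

Volume: 1510 m³ = 1,510,000 L.
After draining 31% and refilling: 356 × 0.69 + 47 × 0.31 = 260.21 ppm.
Deficit to target: 307 − 260.21 = 46.79 mg/L.
As CaCO₃: 46.79 mg/L × 1,510,000 L = 70,650 g; ÷ 100.1 = 705.8 mol Ca²⁺.
Mass: 705.8 × 147 = 103,800 g.

104 kg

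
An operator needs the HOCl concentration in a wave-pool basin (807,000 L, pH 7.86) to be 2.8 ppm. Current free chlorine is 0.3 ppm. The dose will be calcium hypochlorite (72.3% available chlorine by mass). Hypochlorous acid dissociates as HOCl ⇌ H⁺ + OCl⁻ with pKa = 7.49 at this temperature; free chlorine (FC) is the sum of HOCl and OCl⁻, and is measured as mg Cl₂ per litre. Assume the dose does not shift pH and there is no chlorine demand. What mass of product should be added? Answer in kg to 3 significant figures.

[OCl⁻]/[HOCl] = 10^(pH − pKa) = 10^(7.86 − 7.49) = 2.344; fraction as HOCl = 1/(1 + 2.344) = 0.299.
Free chlorine required for 2.8 ppm HOCl: 2.8 / 0.299 = 9.364 ppm.
FC to add: 9.364 − 0.3 = 9.064 mg/L as Cl₂.
Cl₂ equivalent: 9.064 mg/L × 807,000 L = 7315 g.
Product at 72.3% available Cl: 7315 / 0.723 = 10,120 g.

10.1 kg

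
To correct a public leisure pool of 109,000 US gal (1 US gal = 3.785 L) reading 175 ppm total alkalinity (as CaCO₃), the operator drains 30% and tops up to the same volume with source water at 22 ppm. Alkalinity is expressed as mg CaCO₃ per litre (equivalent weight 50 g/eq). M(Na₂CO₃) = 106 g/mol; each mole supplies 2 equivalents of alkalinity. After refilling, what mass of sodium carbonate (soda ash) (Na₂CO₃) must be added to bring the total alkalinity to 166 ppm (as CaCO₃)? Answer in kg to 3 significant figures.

Volume: 109,000 US gal × 3.785 L/gal = 412,565 L.
After draining 30% and refilling: 175 × 0.70 + 22 × 0.30 = 129.1 ppm.
Deficit to target: 166 − 129.1 = 36.9 mg/L.
As CaCO₃: 36.9 mg/L × 412,565 L = 15,220 g; ÷ 50 g/eq ÷ 2 = 152.2 mol Na₂CO₃.
Mass: 152.2 × 106 = 16,140 g.

16.1 kg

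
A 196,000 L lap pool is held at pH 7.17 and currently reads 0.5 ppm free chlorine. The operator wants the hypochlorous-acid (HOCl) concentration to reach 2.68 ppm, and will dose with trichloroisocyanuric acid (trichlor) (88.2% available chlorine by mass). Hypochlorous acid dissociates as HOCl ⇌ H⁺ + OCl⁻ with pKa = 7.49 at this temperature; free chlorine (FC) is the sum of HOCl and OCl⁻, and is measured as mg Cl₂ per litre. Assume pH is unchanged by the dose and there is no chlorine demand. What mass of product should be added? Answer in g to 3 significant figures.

769 g

[OCl⁻]/[HOCl] = 10^(pH − pKa) = 10^(7.17 − 7.49) = 0.4786; fraction as HOCl = 1/(1 + 0.4786) = 0.6763.
Free chlorine required for 2.68 ppm HOCl: 2.68 / 0.6763 = 3.963 ppm.
FC to add: 3.963 − 0.5 = 3.463 mg/L as Cl₂.
Cl₂ equivalent: 3.463 mg/L × 196,000 L = 678.7 g.
Product at 88.2% available Cl: 678.7 / 0.882 = 769.5 g.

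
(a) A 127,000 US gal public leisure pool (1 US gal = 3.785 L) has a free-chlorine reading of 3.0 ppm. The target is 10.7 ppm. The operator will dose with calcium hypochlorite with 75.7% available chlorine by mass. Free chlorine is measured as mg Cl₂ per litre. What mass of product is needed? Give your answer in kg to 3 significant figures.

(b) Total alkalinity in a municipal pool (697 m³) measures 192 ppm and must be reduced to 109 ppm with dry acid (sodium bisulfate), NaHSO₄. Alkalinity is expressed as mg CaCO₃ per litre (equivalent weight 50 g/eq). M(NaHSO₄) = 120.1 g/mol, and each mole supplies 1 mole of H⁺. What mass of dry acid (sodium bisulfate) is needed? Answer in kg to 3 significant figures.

(a) Volume: 127,000 US gal × 3.785 L/gal = 480,695 L.
(a) Chlorine deficit: 10.7 − 3.0 = 7.7 ppm = 7.7 mg/L as Cl₂.
(a) Cl₂ equivalent needed: 7.7 mg/L × 480,695 L = 3,701,000 mg = 3701 g.
(a) Product at 75.7% available chlorine: 3701 / 0.757 = 4890 g.

(b) Volume: 697 m³ = 697,000 L.
(b) Alkalinity to neutralize: (192 − 109) = 83 mg/L as CaCO₃ × 697,000 L = 57,850 g as CaCO₃.
(b) Equivalents of H⁺ required: 57,850 ÷ 50 g/eq = 1157 eq = 1157 mol NaHSO₄.
(b) Mass of NaHSO₄: 1157 × 120.1 = 139,000 g.

(a) 4.89 kg; (b) 139 kg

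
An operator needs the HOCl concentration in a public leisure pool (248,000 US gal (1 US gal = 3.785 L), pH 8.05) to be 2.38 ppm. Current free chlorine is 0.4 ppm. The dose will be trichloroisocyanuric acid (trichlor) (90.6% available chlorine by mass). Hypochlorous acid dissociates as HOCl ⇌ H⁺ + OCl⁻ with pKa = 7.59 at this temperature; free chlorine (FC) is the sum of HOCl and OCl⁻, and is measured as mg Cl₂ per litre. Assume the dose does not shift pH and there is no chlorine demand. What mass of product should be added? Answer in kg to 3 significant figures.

9.16 kg

Volume: 248,000 US gal × 3.785 L/gal = 938,680 L.
[OCl⁻]/[HOCl] = 10^(pH − pKa) = 10^(8.05 − 7.59) = 2.884; fraction as HOCl = 1/(1 + 2.884) = 0.2575.
Free chlorine required for 2.38 ppm HOCl: 2.38 / 0.2575 = 9.244 ppm.
FC to add: 9.244 − 0.4 = 8.844 mg/L as Cl₂.
Cl₂ equivalent: 8.844 mg/L × 938,680 L = 8302 g.
Product at 90.6% available Cl: 8302 / 0.906 = 9163 g.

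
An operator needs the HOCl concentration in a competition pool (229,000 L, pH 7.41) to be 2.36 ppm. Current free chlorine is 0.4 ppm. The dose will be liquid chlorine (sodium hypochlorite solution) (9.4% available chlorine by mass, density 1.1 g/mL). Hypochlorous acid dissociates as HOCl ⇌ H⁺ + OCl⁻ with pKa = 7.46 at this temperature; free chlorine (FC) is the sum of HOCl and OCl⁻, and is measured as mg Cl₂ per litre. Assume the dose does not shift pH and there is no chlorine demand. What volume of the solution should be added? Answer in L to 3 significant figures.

9.00 L

[OCl⁻]/[HOCl] = 10^(pH − pKa) = 10^(7.41 − 7.46) = 0.8913; fraction as HOCl = 1/(1 + 0.8913) = 0.5288.
Free chlorine required for 2.36 ppm HOCl: 2.36 / 0.5288 = 4.463 ppm.
FC to add: 4.463 − 0.4 = 4.063 mg/L as Cl₂.
Cl₂ equivalent: 4.063 mg/L × 229,000 L = 930.5 g.
Product at 9.4% available Cl: 930.5 / 0.094 = 9899 g.
Volume: 9899 g ÷ 1.1 g/mL = 8999 mL.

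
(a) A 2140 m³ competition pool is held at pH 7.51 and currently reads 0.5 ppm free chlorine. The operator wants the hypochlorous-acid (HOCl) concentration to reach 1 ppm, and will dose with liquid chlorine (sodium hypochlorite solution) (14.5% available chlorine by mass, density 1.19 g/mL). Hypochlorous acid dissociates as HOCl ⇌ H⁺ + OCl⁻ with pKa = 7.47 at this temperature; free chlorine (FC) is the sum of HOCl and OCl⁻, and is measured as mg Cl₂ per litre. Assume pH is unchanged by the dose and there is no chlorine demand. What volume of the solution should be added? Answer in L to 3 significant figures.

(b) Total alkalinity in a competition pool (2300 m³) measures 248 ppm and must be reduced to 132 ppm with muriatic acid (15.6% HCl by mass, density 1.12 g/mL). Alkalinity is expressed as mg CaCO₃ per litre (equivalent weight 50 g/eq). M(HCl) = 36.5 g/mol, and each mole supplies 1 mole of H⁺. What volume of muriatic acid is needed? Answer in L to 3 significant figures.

(a) 19.8 L; (b) 1,110 L

(a) Volume: 2140 m³ = 2,140,000 L.
(a) [OCl⁻]/[HOCl] = 10^(pH − pKa) = 10^(7.51 − 7.47) = 1.096; fraction as HOCl = 1/(1 + 1.096) = 0.477.
(a) Free chlorine required for 1 ppm HOCl: 1 / 0.477 = 2.096 ppm.
(a) FC to add: 2.096 − 0.5 = 1.596 mg/L as Cl₂.
(a) Cl₂ equivalent: 1.596 mg/L × 2,140,000 L = 3416 g.
(a) Product at 14.5% available Cl: 3416 / 0.145 = 23,560 g.
(a) Volume: 23,560 g ÷ 1.19 g/mL = 19,800 mL.

(b) Volume: 2300 m³ = 2,300,000 L.
(b) Alkalinity to neutralize: (248 − 132) = 116 mg/L as CaCO₃ × 2,300,000 L = 266,800 g as CaCO₃.
(b) Equivalents of H⁺ required: 266,800 ÷ 50 g/eq = 5336 eq = 5336 mol HCl.
(b) Mass of HCl: 5336 × 36.5 = 194,800 g.
(b) Mass of 15.6% solution: 194,800 / 0.156 = 1,248,000 g.
(b) Volume: 1,248,000 g ÷ 1.12 g/mL = 1,115,000 mL.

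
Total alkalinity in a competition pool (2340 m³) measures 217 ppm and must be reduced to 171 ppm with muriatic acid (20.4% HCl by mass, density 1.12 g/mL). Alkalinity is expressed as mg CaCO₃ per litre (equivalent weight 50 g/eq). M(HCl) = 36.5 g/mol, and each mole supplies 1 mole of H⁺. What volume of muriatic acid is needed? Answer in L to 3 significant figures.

344 L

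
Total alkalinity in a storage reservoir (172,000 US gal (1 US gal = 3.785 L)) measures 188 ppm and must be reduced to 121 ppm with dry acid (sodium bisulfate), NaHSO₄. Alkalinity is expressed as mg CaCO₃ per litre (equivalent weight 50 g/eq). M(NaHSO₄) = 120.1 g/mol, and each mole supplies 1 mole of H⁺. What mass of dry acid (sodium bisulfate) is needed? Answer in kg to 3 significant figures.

105 kg

Volume: 172,000 US gal × 3.785 L/gal = 651,020 L.
Alkalinity to neutralize: (188 − 121) = 67 mg/L as CaCO₃ × 651,020 L = 43,620 g as CaCO₃.
Equivalents of H⁺ required: 43,620 ÷ 50 g/eq = 872.4 eq = 872.4 mol NaHSO₄.
Mass of NaHSO₄: 872.4 × 120.1 = 104,800 g.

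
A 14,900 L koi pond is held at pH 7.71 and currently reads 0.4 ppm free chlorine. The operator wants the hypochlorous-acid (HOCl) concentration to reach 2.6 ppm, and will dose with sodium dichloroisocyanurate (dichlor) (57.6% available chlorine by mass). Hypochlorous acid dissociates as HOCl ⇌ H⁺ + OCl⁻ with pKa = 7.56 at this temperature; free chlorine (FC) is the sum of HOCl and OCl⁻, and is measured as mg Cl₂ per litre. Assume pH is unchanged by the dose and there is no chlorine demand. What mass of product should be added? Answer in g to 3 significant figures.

152 g

[OCl⁻]/[HOCl] = 10^(pH − pKa) = 10^(7.71 − 7.56) = 1.413; fraction as HOCl = 1/(1 + 1.413) = 0.4145.
Free chlorine required for 2.6 ppm HOCl: 2.6 / 0.4145 = 6.273 ppm.
FC to add: 6.273 − 0.4 = 5.873 mg/L as Cl₂.
Cl₂ equivalent: 5.873 mg/L × 14,900 L = 87.5 g.
Product at 57.6% available Cl: 87.5 / 0.576 = 151.9 g.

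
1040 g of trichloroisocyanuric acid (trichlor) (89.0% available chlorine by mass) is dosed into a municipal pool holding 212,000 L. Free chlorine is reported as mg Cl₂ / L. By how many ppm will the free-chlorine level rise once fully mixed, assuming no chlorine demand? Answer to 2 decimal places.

4.37 ppm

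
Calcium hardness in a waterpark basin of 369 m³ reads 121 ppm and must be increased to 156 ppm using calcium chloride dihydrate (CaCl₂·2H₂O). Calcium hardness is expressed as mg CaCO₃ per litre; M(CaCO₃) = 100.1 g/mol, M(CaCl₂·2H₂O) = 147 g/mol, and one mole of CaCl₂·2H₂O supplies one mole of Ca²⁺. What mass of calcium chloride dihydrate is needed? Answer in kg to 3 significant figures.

19.0 kg

Volume: 369 m³ = 369,000 L.
Hardness to add: (156 − 121) = 35 mg/L as CaCO₃ × 369,000 L = 12,920 g as CaCO₃.
Moles of Ca²⁺ (1 mol Ca²⁺ ≡ 1 mol CaCO₃): 12,920 / 100.1 g/mol = 129 mol.
Mass of CaCl₂·2H₂O: 129 × 147 = 18,970 g.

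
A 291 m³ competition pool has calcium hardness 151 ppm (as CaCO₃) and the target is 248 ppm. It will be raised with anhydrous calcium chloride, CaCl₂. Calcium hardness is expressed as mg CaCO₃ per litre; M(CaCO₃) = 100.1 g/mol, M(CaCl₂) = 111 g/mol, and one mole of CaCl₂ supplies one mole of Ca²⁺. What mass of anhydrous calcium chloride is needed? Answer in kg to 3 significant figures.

31.3 kg

Volume: 291 m³ = 291,000 L.
Hardness to add: (248 − 151) = 97 mg/L as CaCO₃ × 291,000 L = 28,230 g as CaCO₃.
Moles of Ca²⁺ (1 mol Ca²⁺ ≡ 1 mol CaCO₃): 28,230 / 100.1 g/mol = 282 mol.
Mass of CaCl₂: 282 × 111 = 31,300 g.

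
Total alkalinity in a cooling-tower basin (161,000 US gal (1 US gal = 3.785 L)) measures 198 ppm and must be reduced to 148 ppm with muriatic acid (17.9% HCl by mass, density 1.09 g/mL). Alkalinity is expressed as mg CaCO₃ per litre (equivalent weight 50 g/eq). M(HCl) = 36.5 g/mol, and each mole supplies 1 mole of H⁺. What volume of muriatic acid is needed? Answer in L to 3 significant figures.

Volume: 161,000 US gal × 3.785 L/gal = 609,385 L.
Alkalinity to neutralize: (198 − 148) = 50 mg/L as CaCO₃ × 609,385 L = 30,470 g as CaCO₃.
Equivalents of H⁺ required: 30,470 ÷ 50 g/eq = 609.4 eq = 609.4 mol HCl.
Mass of HCl: 609.4 × 36.5 = 22,240 g.
Mass of 17.9% solution: 22,240 / 0.179 = 124,300 g.
Volume: 124,300 g ÷ 1.09 g/mL = 114,000 mL.

114 L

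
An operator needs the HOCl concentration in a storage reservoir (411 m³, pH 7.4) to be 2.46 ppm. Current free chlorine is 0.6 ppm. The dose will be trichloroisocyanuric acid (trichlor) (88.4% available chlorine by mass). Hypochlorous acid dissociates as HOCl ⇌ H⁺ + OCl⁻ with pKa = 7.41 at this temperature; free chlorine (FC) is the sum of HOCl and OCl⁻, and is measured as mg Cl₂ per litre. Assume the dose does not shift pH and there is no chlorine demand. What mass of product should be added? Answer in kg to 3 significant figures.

1.98 kg

Volume: 411 m³ = 411,000 L.
[OCl⁻]/[HOCl] = 10^(pH − pKa) = 10^(7.4 − 7.41) = 0.9772; fraction as HOCl = 1/(1 + 0.9772) = 0.5058.
Free chlorine required for 2.46 ppm HOCl: 2.46 / 0.5058 = 4.864 ppm.
FC to add: 4.864 − 0.6 = 4.264 mg/L as Cl₂.
Cl₂ equivalent: 4.264 mg/L × 411,000 L = 1753 g.
Product at 88.4% available Cl: 1753 / 0.884 = 1982 g.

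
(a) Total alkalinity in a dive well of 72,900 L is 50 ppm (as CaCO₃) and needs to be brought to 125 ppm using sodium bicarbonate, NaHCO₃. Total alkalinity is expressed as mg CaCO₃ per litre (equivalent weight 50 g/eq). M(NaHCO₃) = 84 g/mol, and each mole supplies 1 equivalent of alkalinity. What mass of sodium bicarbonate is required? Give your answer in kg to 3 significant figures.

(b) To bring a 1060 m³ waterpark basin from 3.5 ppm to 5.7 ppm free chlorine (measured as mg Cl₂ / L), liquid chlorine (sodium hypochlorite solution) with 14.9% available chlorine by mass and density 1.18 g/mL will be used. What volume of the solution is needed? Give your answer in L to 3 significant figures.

(a) 9.19 kg; (b) 13.3 L

(a) Alkalinity to add: (125 − 50) = 75 mg/L as CaCO₃ × 72,900 L = 5468 g as CaCO₃.
(a) Equivalents: 5468 g ÷ 50 g/eq = 109.3 eq.
(a) NaHCO₃ supplies 1 eq per mole → 109.3 mol.
(a) Mass: 109.3 mol × 84 g/mol = 9185 g.

(b) Volume: 1060 m³ = 1,060,000 L.
(b) Chlorine deficit: 5.7 − 3.5 = 2.2 ppm = 2.2 mg/L as Cl₂.
(b) Cl₂ equivalent needed: 2.2 mg/L × 1,060,000 L = 2,332,000 mg = 2332 g.
(b) Product at 14.9% available chlorine: 2332 / 0.149 = 15,650 g.
(b) Volume at density 1.18 g/mL: 15,650 g ÷ 1.18 g/mL = 13,260 mL.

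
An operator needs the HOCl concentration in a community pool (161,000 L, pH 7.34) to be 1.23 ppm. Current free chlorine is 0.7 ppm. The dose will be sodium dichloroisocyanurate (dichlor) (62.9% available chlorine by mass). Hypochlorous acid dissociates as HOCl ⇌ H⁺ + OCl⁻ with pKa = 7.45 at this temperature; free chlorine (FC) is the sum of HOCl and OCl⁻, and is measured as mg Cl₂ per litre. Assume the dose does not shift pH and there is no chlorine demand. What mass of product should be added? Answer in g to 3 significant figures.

380 g

[OCl⁻]/[HOCl] = 10^(pH − pKa) = 10^(7.34 − 7.45) = 0.7762; fraction as HOCl = 1/(1 + 0.7762) = 0.563.
Free chlorine required for 1.23 ppm HOCl: 1.23 / 0.563 = 2.185 ppm.
FC to add: 2.185 − 0.7 = 1.485 mg/L as Cl₂.
Cl₂ equivalent: 1.485 mg/L × 161,000 L = 239.1 g.
Product at 62.9% available Cl: 239.1 / 0.629 = 380 g.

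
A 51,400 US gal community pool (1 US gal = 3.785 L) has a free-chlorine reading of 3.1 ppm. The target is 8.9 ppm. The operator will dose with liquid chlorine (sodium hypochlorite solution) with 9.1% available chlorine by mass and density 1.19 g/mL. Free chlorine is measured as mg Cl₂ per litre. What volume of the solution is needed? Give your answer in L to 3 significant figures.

10.4 L

Volume: 51,400 US gal × 3.785 L/gal = 194,549 L.
Chlorine deficit: 8.9 − 3.1 = 5.8 ppm = 5.8 mg/L as Cl₂.
Cl₂ equivalent needed: 5.8 mg/L × 194,549 L = 1,128,000 mg = 1128 g.
Product at 9.1% available chlorine: 1128 / 0.091 = 12,400 g.
Volume at density 1.19 g/mL: 12,400 g ÷ 1.19 g/mL = 10,420 mL.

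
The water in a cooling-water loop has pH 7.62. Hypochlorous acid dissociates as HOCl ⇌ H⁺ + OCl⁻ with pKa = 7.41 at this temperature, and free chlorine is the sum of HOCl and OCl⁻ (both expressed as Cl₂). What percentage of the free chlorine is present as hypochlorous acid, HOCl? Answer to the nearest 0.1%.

38.1%

[OCl⁻]/[HOCl] = 10^(pH − pKa) = 10^(7.62 − 7.41) = 10^0.21 = 1.622.
Fraction as HOCl = 1 / (1 + 1.622) = 0.3814.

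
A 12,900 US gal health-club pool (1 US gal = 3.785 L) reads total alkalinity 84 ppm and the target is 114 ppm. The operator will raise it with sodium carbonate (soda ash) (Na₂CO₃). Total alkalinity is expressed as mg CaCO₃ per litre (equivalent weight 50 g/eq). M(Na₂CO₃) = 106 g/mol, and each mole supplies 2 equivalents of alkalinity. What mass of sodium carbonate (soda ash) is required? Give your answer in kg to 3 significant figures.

Volume: 12,900 US gal × 3.785 L/gal = 48,826 L.
Alkalinity to add: (114 − 84) = 30 mg/L as CaCO₃ × 48,826 L = 1465 g as CaCO₃.
Equivalents: 1465 g ÷ 50 g/eq = 29.3 eq.
Each mole of Na₂CO₃ supplies 2 eq, so 29.3 / 2 = 14.65 mol.
Mass: 14.65 mol × 106 g/mol = 1553 g.

1.55 kg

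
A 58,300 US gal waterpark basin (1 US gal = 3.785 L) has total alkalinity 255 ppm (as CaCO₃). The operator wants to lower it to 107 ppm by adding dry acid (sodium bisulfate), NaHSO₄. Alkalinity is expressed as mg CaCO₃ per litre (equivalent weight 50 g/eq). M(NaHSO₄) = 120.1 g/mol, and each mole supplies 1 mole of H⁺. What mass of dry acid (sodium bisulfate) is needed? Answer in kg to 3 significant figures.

78.4 kg

Volume: 58,300 US gal × 3.785 L/gal = 220,666 L.
Alkalinity to neutralize: (255 − 107) = 148 mg/L as CaCO₃ × 220,666 L = 32,660 g as CaCO₃.
Equivalents of H⁺ required: 32,660 ÷ 50 g/eq = 653.2 eq = 653.2 mol NaHSO₄.
Mass of NaHSO₄: 653.2 × 120.1 = 78,450 g.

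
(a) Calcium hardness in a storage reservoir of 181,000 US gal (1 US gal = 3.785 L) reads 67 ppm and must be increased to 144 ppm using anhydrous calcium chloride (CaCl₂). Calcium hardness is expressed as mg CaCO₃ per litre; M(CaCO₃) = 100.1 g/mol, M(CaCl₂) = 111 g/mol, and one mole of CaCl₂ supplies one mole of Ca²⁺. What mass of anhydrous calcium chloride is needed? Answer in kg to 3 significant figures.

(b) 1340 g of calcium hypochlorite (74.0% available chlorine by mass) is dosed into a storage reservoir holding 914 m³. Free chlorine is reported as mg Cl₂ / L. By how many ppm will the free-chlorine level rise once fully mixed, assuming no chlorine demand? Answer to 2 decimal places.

(a) Volume: 181,000 US gal × 3.785 L/gal = 685,085 L.
(a) Hardness to add: (144 − 67) = 77 mg/L as CaCO₃ × 685,085 L = 52,750 g as CaCO₃.
(a) Moles of Ca²⁺ (1 mol Ca²⁺ ≡ 1 mol CaCO₃): 52,750 / 100.1 g/mol = 527 mol.
(a) Mass of CaCl₂: 527 × 111 = 58,500 g.

(b) Volume: 914 m³ = 914,000 L.
(b) Available chlorine delivered: 1340 g × 0.74 = 991.6 g as Cl₂.
(b) Concentration rise: 991.6 g / 914,000 L = 1.085 mg/L = 1.08 ppm.

(a) 58.5 kg; (b) 1.08 ppm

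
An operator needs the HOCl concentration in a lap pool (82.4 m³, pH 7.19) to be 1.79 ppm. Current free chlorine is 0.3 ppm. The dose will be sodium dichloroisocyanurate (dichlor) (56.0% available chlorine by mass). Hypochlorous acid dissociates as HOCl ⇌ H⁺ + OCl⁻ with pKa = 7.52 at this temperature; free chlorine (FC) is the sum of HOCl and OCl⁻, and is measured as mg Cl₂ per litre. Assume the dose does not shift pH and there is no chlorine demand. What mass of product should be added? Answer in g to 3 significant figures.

Volume: 82.4 m³ = 82,400 L.
[OCl⁻]/[HOCl] = 10^(pH − pKa) = 10^(7.19 − 7.52) = 0.4677; fraction as HOCl = 1/(1 + 0.4677) = 0.6813.
Free chlorine required for 1.79 ppm HOCl: 1.79 / 0.6813 = 2.627 ppm.
FC to add: 2.627 − 0.3 = 2.327 mg/L as Cl₂.
Cl₂ equivalent: 2.327 mg/L × 82,400 L = 191.8 g.
Product at 56.0% available Cl: 191.8 / 0.56 = 342.4 g.

342 g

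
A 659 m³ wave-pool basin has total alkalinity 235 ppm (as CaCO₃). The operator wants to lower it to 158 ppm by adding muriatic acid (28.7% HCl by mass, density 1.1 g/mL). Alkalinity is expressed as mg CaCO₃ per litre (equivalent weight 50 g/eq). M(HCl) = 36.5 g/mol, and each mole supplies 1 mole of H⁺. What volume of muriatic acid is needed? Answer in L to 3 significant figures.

Volume: 659 m³ = 659,000 L.
Alkalinity to neutralize: (235 − 158) = 77 mg/L as CaCO₃ × 659,000 L = 50,740 g as CaCO₃.
Equivalents of H⁺ required: 50,740 ÷ 50 g/eq = 1015 eq = 1015 mol HCl.
Mass of HCl: 1015 × 36.5 = 37,040 g.
Mass of 28.7% solution: 37,040 / 0.287 = 129,100 g.
Volume: 129,100 g ÷ 1.1 g/mL = 117,300 mL.

117 L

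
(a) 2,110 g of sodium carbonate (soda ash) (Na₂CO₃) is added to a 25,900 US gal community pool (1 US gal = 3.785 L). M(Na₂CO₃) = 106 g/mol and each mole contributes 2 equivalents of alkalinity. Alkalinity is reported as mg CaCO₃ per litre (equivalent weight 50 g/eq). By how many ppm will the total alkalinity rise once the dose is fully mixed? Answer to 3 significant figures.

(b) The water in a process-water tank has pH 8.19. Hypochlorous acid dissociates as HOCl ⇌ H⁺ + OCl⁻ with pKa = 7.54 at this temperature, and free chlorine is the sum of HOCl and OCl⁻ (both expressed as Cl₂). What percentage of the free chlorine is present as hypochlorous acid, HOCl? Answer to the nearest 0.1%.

(a) 20.3 ppm; (b) 18.3%

(a) Volume: 25,900 US gal × 3.785 L/gal = 98,032 L.
(a) Moles of Na₂CO₃: 2,110 g ÷ 106 g/mol = 19.91 mol → 39.81 eq of alkalinity.
(a) As CaCO₃: 39.81 eq × 50 g/eq = 1991 g.
(a) Rise: 1991 g / 98,032 L × 1000 = 20.31 mg/L.

(b) [OCl⁻]/[HOCl] = 10^(pH − pKa) = 10^(8.19 − 7.54) = 10^0.65 = 4.467.
(b) Fraction as HOCl = 1 / (1 + 4.467) = 0.1829.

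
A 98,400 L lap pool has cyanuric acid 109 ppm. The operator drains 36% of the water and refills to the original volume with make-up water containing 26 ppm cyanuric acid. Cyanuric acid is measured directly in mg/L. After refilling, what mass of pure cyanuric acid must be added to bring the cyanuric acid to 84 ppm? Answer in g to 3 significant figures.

480 g

After draining 36% and refilling: 109 × 0.64 + 26 × 0.36 = 79.12 ppm.
Deficit to target: 84 − 79.12 = 4.88 mg/L.
Mass: 4.88 mg/L × 98,400 L = 480.2 g cyanuric acid.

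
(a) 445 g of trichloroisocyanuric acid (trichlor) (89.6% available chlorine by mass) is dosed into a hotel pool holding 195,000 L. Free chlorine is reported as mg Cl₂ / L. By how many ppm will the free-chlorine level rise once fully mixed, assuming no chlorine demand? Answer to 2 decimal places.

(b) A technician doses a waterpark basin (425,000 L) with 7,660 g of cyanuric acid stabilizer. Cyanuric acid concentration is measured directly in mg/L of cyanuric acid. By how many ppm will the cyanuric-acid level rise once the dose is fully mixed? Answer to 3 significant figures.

(a) Available chlorine delivered: 445 g × 0.896 = 398.7 g as Cl₂.
(a) Concentration rise: 398.7 g / 195,000 L = 2.045 mg/L = 2.04 ppm.

(b) Rise: 7,660 g / 425,000 L × 1000 = 18.02 mg/L.

(a) 2.04 ppm; (b) 18.0 ppm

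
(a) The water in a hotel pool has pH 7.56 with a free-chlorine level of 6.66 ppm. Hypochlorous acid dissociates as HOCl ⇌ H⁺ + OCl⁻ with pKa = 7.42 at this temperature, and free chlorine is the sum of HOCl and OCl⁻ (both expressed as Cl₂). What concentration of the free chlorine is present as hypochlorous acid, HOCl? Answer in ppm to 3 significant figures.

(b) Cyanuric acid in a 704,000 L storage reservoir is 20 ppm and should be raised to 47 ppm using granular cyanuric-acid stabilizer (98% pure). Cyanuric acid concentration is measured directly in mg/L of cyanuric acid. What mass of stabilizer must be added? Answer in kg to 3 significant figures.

(a) 2.80 ppm; (b) 19.4 kg

(a) [OCl⁻]/[HOCl] = 10^(pH − pKa) = 10^(7.56 − 7.42) = 10^0.14 = 1.38.
(a) Fraction as HOCl = 1 / (1 + 1.38) = 0.4201.
(a) HOCl = 0.4201 × 6.66 ppm = 2.798 ppm.

(b) CYA to add: (47 − 20) = 27 mg/L × 704,000 L = 19,010 g cyanuric acid.
(b) At 98% purity: 19,010 / 0.98 = 19,400 g product.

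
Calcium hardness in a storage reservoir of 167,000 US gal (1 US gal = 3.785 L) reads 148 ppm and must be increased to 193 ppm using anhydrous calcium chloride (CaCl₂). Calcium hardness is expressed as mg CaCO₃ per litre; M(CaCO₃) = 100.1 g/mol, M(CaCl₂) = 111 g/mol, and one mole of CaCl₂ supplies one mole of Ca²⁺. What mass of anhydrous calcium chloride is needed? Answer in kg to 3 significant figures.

Volume: 167,000 US gal × 3.785 L/gal = 632,095 L.
Hardness to add: (193 − 148) = 45 mg/L as CaCO₃ × 632,095 L = 28,440 g as CaCO₃.
Moles of Ca²⁺ (1 mol Ca²⁺ ≡ 1 mol CaCO₃): 28,440 / 100.1 g/mol = 284.2 mol.
Mass of CaCl₂: 284.2 × 111 = 31,540 g.

31.5 kg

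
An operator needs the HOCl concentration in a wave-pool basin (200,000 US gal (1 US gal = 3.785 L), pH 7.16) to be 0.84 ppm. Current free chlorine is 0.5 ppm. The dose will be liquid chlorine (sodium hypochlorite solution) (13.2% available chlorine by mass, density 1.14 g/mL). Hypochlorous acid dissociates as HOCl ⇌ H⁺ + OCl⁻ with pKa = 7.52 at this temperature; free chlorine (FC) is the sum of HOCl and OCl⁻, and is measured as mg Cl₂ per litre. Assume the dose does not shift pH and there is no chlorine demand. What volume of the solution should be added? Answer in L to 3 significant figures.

3.55 L

Volume: 200,000 US gal × 3.785 L/gal = 757,000 L.
[OCl⁻]/[HOCl] = 10^(pH − pKa) = 10^(7.16 − 7.52) = 0.4365; fraction as HOCl = 1/(1 + 0.4365) = 0.6961.
Free chlorine required for 0.84 ppm HOCl: 0.84 / 0.6961 = 1.207 ppm.
FC to add: 1.207 − 0.5 = 0.7067 mg/L as Cl₂.
Cl₂ equivalent: 0.7067 mg/L × 757,000 L = 535 g.
Product at 13.2% available Cl: 535 / 0.132 = 4053 g.
Volume: 4053 g ÷ 1.14 g/mL = 3555 mL.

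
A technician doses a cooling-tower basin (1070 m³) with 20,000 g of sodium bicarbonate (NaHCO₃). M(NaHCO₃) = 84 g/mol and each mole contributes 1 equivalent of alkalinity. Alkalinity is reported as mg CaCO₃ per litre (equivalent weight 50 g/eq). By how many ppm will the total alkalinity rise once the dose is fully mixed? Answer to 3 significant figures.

11.1 ppm

Volume: 1070 m³ = 1,070,000 L.
Moles of NaHCO₃: 20,000 g ÷ 84 g/mol = 238.1 mol → 238.1 eq of alkalinity.
As CaCO₃: 238.1 eq × 50 g/eq = 11,900 g.
Rise: 11,900 g / 1,070,000 L × 1000 = 11.13 mg/L.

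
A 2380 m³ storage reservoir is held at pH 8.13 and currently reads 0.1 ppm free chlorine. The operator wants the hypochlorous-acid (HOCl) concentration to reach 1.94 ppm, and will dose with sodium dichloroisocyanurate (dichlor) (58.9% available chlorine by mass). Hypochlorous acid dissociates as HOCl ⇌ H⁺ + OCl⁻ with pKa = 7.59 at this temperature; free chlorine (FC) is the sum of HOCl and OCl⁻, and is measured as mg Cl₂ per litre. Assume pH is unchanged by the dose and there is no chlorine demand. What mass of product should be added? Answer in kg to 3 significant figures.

34.6 kg

Volume: 2380 m³ = 2,380,000 L.
[OCl⁻]/[HOCl] = 10^(pH − pKa) = 10^(8.13 − 7.59) = 3.467; fraction as HOCl = 1/(1 + 3.467) = 0.2238.
Free chlorine required for 1.94 ppm HOCl: 1.94 / 0.2238 = 8.667 ppm.
FC to add: 8.667 − 0.1 = 8.567 mg/L as Cl₂.
Cl₂ equivalent: 8.567 mg/L × 2,380,000 L = 20,390 g.
Product at 58.9% available Cl: 20,390 / 0.589 = 34,620 g.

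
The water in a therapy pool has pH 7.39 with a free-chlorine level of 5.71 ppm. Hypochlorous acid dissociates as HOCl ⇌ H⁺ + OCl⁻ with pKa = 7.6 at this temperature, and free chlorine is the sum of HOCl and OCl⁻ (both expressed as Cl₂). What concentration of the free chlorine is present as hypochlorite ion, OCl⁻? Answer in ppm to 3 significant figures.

2.18 ppm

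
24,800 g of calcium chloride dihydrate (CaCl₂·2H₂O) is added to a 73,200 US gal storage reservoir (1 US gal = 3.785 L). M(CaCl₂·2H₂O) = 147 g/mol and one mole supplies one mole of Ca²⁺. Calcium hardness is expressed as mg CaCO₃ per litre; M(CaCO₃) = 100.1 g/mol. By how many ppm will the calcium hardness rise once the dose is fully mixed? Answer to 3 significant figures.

Volume: 73,200 US gal × 3.785 L/gal = 277,062 L.
Moles of Ca²⁺: 24,800 g ÷ 147 g/mol = 168.7 mol.
As CaCO₃: 168.7 mol × 100.1 g/mol = 16,890 g.
Rise: 16,890 g / 277,062 L × 1000 = 60.95 mg/L.

61.0 ppm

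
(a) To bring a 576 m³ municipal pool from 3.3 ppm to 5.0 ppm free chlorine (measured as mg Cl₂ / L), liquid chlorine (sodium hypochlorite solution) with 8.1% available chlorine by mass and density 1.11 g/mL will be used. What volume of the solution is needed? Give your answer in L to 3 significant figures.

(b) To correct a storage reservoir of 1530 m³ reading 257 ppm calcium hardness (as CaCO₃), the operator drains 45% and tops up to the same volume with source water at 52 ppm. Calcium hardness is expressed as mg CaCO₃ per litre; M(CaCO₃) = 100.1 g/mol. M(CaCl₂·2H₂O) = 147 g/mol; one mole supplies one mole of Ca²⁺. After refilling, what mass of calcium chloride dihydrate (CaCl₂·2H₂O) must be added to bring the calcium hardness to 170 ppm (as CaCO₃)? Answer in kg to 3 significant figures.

(a) Volume: 576 m³ = 576,000 L.
(a) Chlorine deficit: 5.0 − 3.3 = 1.7 ppm = 1.7 mg/L as Cl₂.
(a) Cl₂ equivalent needed: 1.7 mg/L × 576,000 L = 979,200 mg = 979.2 g.
(a) Product at 8.1% available chlorine: 979.2 / 0.081 = 12,090 g.
(a) Volume at density 1.11 g/mL: 12,090 g ÷ 1.11 g/mL = 10,890 mL.

(b) Volume: 1530 m³ = 1,530,000 L.
(b) After draining 45% and refilling: 257 × 0.55 + 52 × 0.45 = 164.75 ppm.
(b) Deficit to target: 170 − 164.75 = 5.25 mg/L.
(b) As CaCO₃: 5.25 mg/L × 1,530,000 L = 8032 g; ÷ 100.1 = 80.24 mol Ca²⁺.
(b) Mass: 80.24 × 147 = 11,800 g.

(a) 10.9 L; (b) 11.8 kg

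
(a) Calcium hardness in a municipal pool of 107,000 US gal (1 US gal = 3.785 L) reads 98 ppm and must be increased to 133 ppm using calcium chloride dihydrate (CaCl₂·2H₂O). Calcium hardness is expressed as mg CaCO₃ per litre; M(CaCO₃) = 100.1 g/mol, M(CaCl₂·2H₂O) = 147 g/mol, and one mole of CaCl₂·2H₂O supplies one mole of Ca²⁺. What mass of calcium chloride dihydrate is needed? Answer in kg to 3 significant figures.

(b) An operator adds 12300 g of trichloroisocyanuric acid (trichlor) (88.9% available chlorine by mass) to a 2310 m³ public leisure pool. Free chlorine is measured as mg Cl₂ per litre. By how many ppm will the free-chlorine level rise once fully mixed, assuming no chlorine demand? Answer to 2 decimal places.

(a) Volume: 107,000 US gal × 3.785 L/gal = 404,995 L.
(a) Hardness to add: (133 − 98) = 35 mg/L as CaCO₃ × 404,995 L = 14,170 g as CaCO₃.
(a) Moles of Ca²⁺ (1 mol Ca²⁺ ≡ 1 mol CaCO₃): 14,170 / 100.1 g/mol = 141.6 mol.
(a) Mass of CaCl₂·2H₂O: 141.6 × 147 = 20,820 g.

(b) Volume: 2310 m³ = 2,310,000 L.
(b) Available chlorine delivered: 12,300 g × 0.889 = 10,930 g as Cl₂.
(b) Concentration rise: 10,930 g / 2,310,000 L = 4.734 mg/L = 4.73 ppm.

(a) 20.8 kg; (b) 4.73 ppm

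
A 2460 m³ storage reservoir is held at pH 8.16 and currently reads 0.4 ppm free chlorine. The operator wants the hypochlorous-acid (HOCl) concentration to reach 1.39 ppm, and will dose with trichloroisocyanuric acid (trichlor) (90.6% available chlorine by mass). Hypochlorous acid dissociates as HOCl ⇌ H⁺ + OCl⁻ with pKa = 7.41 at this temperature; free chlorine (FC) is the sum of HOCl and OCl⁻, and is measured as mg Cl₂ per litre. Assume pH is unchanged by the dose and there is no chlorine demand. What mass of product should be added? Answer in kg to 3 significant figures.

23.9 kg

Volume: 2460 m³ = 2,460,000 L.
[OCl⁻]/[HOCl] = 10^(pH − pKa) = 10^(8.16 − 7.41) = 5.623; fraction as HOCl = 1/(1 + 5.623) = 0.151.
Free chlorine required for 1.39 ppm HOCl: 1.39 / 0.151 = 9.207 ppm.
FC to add: 9.207 − 0.4 = 8.807 mg/L as Cl₂.
Cl₂ equivalent: 8.807 mg/L × 2,460,000 L = 21,660 g.
Product at 90.6% available Cl: 21,660 / 0.906 = 23,910 g.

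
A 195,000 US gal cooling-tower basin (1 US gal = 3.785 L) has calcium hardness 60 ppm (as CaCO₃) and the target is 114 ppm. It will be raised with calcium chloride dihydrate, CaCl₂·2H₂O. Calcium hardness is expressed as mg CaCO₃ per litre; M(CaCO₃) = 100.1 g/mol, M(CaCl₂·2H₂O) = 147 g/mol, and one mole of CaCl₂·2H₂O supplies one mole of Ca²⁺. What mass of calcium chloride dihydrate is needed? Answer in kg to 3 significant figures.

58.5 kg

Volume: 195,000 US gal × 3.785 L/gal = 738,075 L.
Hardness to add: (114 − 60) = 54 mg/L as CaCO₃ × 738,075 L = 39,860 g as CaCO₃.
Moles of Ca²⁺ (1 mol Ca²⁺ ≡ 1 mol CaCO₃): 39,860 / 100.1 g/mol = 398.2 mol.
Mass of CaCl₂·2H₂O: 398.2 × 147 = 58,530 g.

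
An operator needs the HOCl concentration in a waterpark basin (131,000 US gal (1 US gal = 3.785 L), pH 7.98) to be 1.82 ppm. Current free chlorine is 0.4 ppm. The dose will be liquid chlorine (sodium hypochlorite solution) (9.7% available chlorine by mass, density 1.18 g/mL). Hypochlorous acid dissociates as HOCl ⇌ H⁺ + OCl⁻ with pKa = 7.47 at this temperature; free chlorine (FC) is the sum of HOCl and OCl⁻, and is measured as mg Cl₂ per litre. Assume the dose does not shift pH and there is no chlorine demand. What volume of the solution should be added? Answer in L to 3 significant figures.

Volume: 131,000 US gal × 3.785 L/gal = 495,835 L.
[OCl⁻]/[HOCl] = 10^(pH − pKa) = 10^(7.98 − 7.47) = 3.236; fraction as HOCl = 1/(1 + 3.236) = 0.2361.
Free chlorine required for 1.82 ppm HOCl: 1.82 / 0.2361 = 7.709 ppm.
FC to add: 7.709 − 0.4 = 7.309 mg/L as Cl₂.
Cl₂ equivalent: 7.309 mg/L × 495,835 L = 3624 g.
Product at 9.7% available Cl: 3624 / 0.097 = 37,360 g.
Volume: 37,360 g ÷ 1.18 g/mL = 31,660 mL.

31.7 L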